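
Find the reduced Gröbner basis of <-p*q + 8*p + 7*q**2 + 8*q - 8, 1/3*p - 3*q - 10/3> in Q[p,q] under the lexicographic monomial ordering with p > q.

The reduced Gröbner basis is the canonical form of the ideal for this ordering.

f_1 = -p*q + 8*p + 7*q**2 + 8*q - 8, LT = p*q.
f_2 = 1/3*p - 3*q - 10/3, LT = p.

S(f_1,f_2): lcm = p*q. S = -8*p + 2*q**2 + 2*q + 8.
  reduce S modulo (f_1, f_2):
  remainder 2*q**2 - 70*q - 72 ≠ 0; add g_3 = 2*q**2 - 70*q - 72 to the basis.

The other S-polynomials (S(f_1,g_3), S(f_2,g_3)) all reduce to 0 modulo the current basis, so we have a Gröbner basis.
Inter-reduce: drop elements whose leading term is divisible by another's, tail-reduce, and make monic.

G = {p - 9*q - 10, q**2 - 35*q - 36}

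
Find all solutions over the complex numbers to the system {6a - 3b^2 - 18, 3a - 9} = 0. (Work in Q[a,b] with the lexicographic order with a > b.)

{(3, 0)}

Compute a lex Gröbner basis by Buchberger's algorithm.
f_1 = 6a - 3b^2 - 18, LT = a.
f_2 = 3a - 9, LT = a.

S(f_1,f_2): lcm = a. S = -1/2b^2.
  reduce S modulo (f_1, f_2):
  remainder -1/2b^2 ≠ 0; add h_3 = -1/2b^2 to the basis.

The other S-polynomials (S(f_1,h_3), S(f_2,h_3)) all reduce to 0 modulo the current basis, so we have a Gröbner basis.
Inter-reduce: drop elements whose leading term is divisible by another's, tail-reduce, and make monic.
Reduced Gröbner basis: {a - 3, b^2}.

Elimination: the polynomial b^2 lies in the elimination ideal for b, so b ∈ {0}. For each such b, the remaining basis elements (now univariate) give the rest of the solution.
  b = 0: the earlier basis element becomes a - 3 = 0, giving a = 3 — point (3, 0).
A lex Gröbner basis triangularizes the system, enabling back-substitution.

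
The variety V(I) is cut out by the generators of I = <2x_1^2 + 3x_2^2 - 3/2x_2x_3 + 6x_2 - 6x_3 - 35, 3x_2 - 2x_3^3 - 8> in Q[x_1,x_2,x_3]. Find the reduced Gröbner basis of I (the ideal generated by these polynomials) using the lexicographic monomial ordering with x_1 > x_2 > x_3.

f_1 = 2x_1^2 + 3x_2^2 - 3/2x_2x_3 + 6x_2 - 6x_3 - 35, LT = x_1^2.
f_2 = 3x_2 - 2x_3^3 - 8, LT = x_2.

The S-polynomials (S(f_1,f_2)) all reduce to 0 modulo the current basis, so we have a Gröbner basis.

G = {x_1^2 + 2/3x_3^6 - 1/2x_3^4 + 22/3x_3^3 - 5x_3 + 7/6, x_2 - 2/3x_3^3 - 8/3}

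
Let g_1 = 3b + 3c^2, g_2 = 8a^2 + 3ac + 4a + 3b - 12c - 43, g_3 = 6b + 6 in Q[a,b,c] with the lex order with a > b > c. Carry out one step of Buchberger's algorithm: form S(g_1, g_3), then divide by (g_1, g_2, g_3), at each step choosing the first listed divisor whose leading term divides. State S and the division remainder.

lcm(LM(g_1), LM(g_3)) = b.
S = (lcm/LT(g_1))·g_1 − (lcm/LT(g_3))·g_3 = c^2 - 1.
Reduce S modulo (g_1, g_2, g_3) in that order:
  leading term c^2: no divisor's leading term divides it; move c^2 to the remainder.
  leading term 1: no divisor's leading term divides it; move -1 to the remainder.
The remainder c^2 - 1 is nonzero, so it would be added as the next basis element.
This is the inner loop of Buchberger's algorithm — each nonzero remainder becomes a new basis element.

S(g_1, g_3) = c^2 - 1; remainder on division = c^2 - 1.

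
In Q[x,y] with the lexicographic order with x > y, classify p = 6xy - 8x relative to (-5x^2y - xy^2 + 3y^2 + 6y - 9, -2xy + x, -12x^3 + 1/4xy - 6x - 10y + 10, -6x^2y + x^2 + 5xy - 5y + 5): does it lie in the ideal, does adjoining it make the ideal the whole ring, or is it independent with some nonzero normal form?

6xy - 8x lies in I (it reduces to 0).

First compute the reduced Gröbner basis of I by Buchberger's algorithm.
f_1 = -5x^2y - xy^2 + 3y^2 + 6y - 9, LT = x^2y.
f_2 = -2xy + x, LT = xy.
f_3 = -12x^3 + 1/4xy - 6x - 10y + 10, LT = x^3.
f_4 = -6x^2y + x^2 + 5xy - 5y + 5, LT = x^2y.

S(f_1,f_2): lcm = x^2y. S = 1/2x^2 + 1/5xy^2 - 3/5y^2 - 6/5y + 9/5.
  reduce S modulo (f_1, f_2, f_3, f_4):
  remainder 1/2x^2 + 1/20x - 3/5y^2 - 6/5y + 9/5 ≠ 0; add h_5 = 1/2x^2 + 1/20x - 3/5y^2 - 6/5y + 9/5 to the basis.

S(f_1,f_3): lcm = x^3y. S = 1/5x^2y^2 - 139/240xy^2 - 17/10xy + 9/5x - 5/6y^2 + 5/6y.
  reduce S modulo (f_1, f_2, f_3, f_4, h_5):
  remainder 3841/4800x + 3/25y^3 - 89/150y^2 + 71/150y ≠ 0; add h_6 = 3841/4800x + 3/25y^3 - 89/150y^2 + 71/150y to the basis.

S(f_1,f_4): lcm = x^2y. S = 1/6x^2 + 1/5xy^2 + 5/6xy - 3/5y^2 - 61/30y + 79/30.
  reduce S modulo (f_1, f_2, f_3, f_4, h_5, h_6):
  remainder -1296/19205y^3 - 1274/19205y^2 - 218881/115230y + 61/30 ≠ 0; add h_7 = -1296/19205y^3 - 1274/19205y^2 - 218881/115230y + 61/30 to the basis.

S(f_2,f_3): lcm = x^3y. S = -1/2x^3 + 1/48xy^2 - 1/2xy - 5/6y^2 + 5/6y.
  reduce S modulo (f_1, f_2, f_3, f_4, h_5, h_6, h_7):
  remainder -5/6y^2 + 5/4y - 5/12 ≠ 0; add h_8 = -5/6y^2 + 5/4y - 5/12 to the basis.

S(f_3,f_4): lcm = x^3y. S = 1/6x^3 + 5/6x^2y - 1/48xy^2 - 1/3xy + 5/6x + 5/6y^2 - 5/6y.
  reduce S modulo (f_1, f_2, f_3, f_4, h_5, h_6, h_7, h_8):
  remainder 18269/3888y - 18269/3888 ≠ 0; add h_9 = 18269/3888y - 18269/3888 to the basis.

The other S-polynomials (S(f_2,f_4), S(f_1,h_5), S(f_2,h_5), S(f_3,h_5), S(f_4,h_5), S(f_1,h_6), S(f_2,h_6), S(f_3,h_6), S(f_4,h_6), S(h_5,h_6), S(f_1,h_7), S(f_2,h_7), S(f_3,h_7), S(f_4,h_7), S(h_5,h_7), S(h_6,h_7), S(f_1,h_8), S(f_2,h_8), S(f_3,h_8), S(f_4,h_8), S(h_5,h_8), S(h_6,h_8), S(h_7,h_8), S(f_1,h_9), S(f_2,h_9), S(f_3,h_9), S(f_4,h_9), S(h_5,h_9), S(h_6,h_9), S(h_7,h_9), S(h_8,h_9)) all reduce to 0 modulo the current basis, so we have a Gröbner basis.
Inter-reduce: drop elements whose leading term is divisible by another's, tail-reduce, and make monic.
Reduced Gröbner basis: {x, y - 1}.
Label its elements g_1 = x, g_2 = y - 1.

Reduce p = 6xy - 8x modulo G:
  leading term xy: subtract (6y)·g_1 from 6xy - 8x → -8x
  leading term x: subtract (-8)·g_1 from -8x → 0
  normal form = 0.
Since the normal form is 0, p ∈ I.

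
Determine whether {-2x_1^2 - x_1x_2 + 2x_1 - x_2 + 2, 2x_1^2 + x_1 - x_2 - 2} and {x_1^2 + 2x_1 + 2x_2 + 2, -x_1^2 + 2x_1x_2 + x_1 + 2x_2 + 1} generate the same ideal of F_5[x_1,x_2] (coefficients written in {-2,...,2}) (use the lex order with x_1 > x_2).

No, the ideals differ.

Two ideals are equal iff their reduced Gröbner bases coincide (the reduced basis is unique for a fixed ordering).
Buchberger on the first generating set:
f_1 = -2x_1^2 - x_1x_2 + 2x_1 - x_2 + 2, LT = x_1^2.
f_2 = 2x_1^2 + x_1 - x_2 - 2, LT = x_1^2.

S(f_1,f_2): lcm = x_1^2. S = -2x_1x_2 + x_1 + x_2.
  leading term x_1x_2: no divisor's leading term divides it; move -2x_1x_2 to the remainder.
  leading term x_1: no divisor's leading term divides it; move x_1 to the remainder.
  leading term x_2: no divisor's leading term divides it; move x_2 to the remainder.
  remainder -2x_1x_2 + x_1 + x_2 ≠ 0; add g_3 = -2x_1x_2 + x_1 + x_2 to the basis.

S(f_1,g_3): lcm = x_1^2x_2. S = -2x_1^2 - 2x_1x_2^2 + 2x_1x_2 - 2x_2^2 - x_2.
  leading term x_1^2: subtract (1)·f_1 from -2x_1^2 - 2x_1x_2^2 + 2x_1x_2 - 2x_2^2 - x_2 → -2x_1x_2^2 - 2x_1x_2 - 2x_1 - 2x_2^2 - 2
  leading term x_1x_2^2: subtract (x_2)·g_3 from -2x_1x_2^2 - 2x_1x_2 - 2x_1 - 2x_2^2 - 2 → 2x_1x_2 - 2x_1 + 2x_2^2 - 2
  leading term x_1x_2: subtract (-1)·g_3 from 2x_1x_2 - 2x_1 + 2x_2^2 - 2 → -x_1 + 2x_2^2 + x_2 - 2
  leading term x_1: no divisor's leading term divides it; move -x_1 to the remainder.
  leading term x_2^2: no divisor's leading term divides it; move 2x_2^2 to the remainder.
  leading term x_2: no divisor's leading term divides it; move x_2 to the remainder.
  leading term 1: no divisor's leading term divides it; move -2 to the remainder.
  remainder -x_1 + 2x_2^2 + x_2 - 2 ≠ 0; add g_4 = -x_1 + 2x_2^2 + x_2 - 2 to the basis.

S(g_3,g_4): lcm = x_1x_2. S = 2x_1 + 2x_2^3 + x_2^2.
  leading term x_1: subtract (-2)·g_4 from 2x_1 + 2x_2^3 + x_2^2 → 2x_2^3 + 2x_2 + 1
  leading term x_2^3: no divisor's leading term divides it; move 2x_2^3 to the remainder.
  leading term x_2: no divisor's leading term divides it; move 2x_2 to the remainder.
  leading term 1: no divisor's leading term divides it; move 1 to the remainder.
  remainder 2x_2^3 + 2x_2 + 1 ≠ 0; add g_5 = 2x_2^3 + 2x_2 + 1 to the basis.

The other S-polynomials (S(f_2,g_3), S(f_1,g_4), S(f_2,g_4), S(f_1,g_5), S(f_2,g_5), S(g_3,g_5), S(g_4,g_5)) all reduce to 0 modulo the current basis, so we have a Gröbner basis.
Inter-reduce: drop elements whose leading term is divisible by another's, tail-reduce, and make monic.
Reduced Gröbner basis: {x_1 - 2x_2^2 - x_2 + 2, x_2^3 + x_2 - 2}.

Buchberger on the second generating set:
h_1 = x_1^2 + 2x_1 + 2x_2 + 2, LT = x_1^2.
h_2 = -x_1^2 + 2x_1x_2 + x_1 + 2x_2 + 1, LT = x_1^2.

S(h_1,h_2): lcm = x_1^2. S = 2x_1x_2 - 2x_1 - x_2 - 2.
  leading term x_1x_2: no divisor's leading term divides it; move 2x_1x_2 to the remainder.
  leading term x_1: no divisor's leading term divides it; move -2x_1 to the remainder.
  leading term x_2: no divisor's leading term divides it; move -x_2 to the remainder.
  leading term 1: no divisor's leading term divides it; move -2 to the remainder.
  remainder 2x_1x_2 - 2x_1 - x_2 - 2 ≠ 0; add k_3 = 2x_1x_2 - 2x_1 - x_2 - 2 to the basis.

S(h_1,k_3): lcm = x_1^2x_2. S = x_1^2 + x_1 + 2x_2^2 + 2x_2.
  leading term x_1^2: subtract (1)·h_1 from x_1^2 + x_1 + 2x_2^2 + 2x_2 → -x_1 + 2x_2^2 - 2
  leading term x_1: no divisor's leading term divides it; move -x_1 to the remainder.
  leading term x_2^2: no divisor's leading term divides it; move 2x_2^2 to the remainder.
  leading term 1: no divisor's leading term divides it; move -2 to the remainder.
  remainder -x_1 + 2x_2^2 - 2 ≠ 0; add k_4 = -x_1 + 2x_2^2 - 2 to the basis.

S(k_3,k_4): lcm = x_1x_2. S = -x_1 + 2x_2^3 - 1.
  leading term x_1: subtract (1)·k_4 from -x_1 + 2x_2^3 - 1 → 2x_2^3 - 2x_2^2 + 1
  leading term x_2^3: no divisor's leading term divides it; move 2x_2^3 to the remainder.
  leading term x_2^2: no divisor's leading term divides it; move -2x_2^2 to the remainder.
  leading term 1: no divisor's leading term divides it; move 1 to the remainder.
  remainder 2x_2^3 - 2x_2^2 + 1 ≠ 0; add k_5 = 2x_2^3 - 2x_2^2 + 1 to the basis.

The other S-polynomials (S(h_2,k_3), S(h_1,k_4), S(h_2,k_4), S(h_1,k_5), S(h_2,k_5), S(k_3,k_5), S(k_4,k_5)) all reduce to 0 modulo the current basis, so we have a Gröbner basis.
Inter-reduce: drop elements whose leading term is divisible by another's, tail-reduce, and make monic.
Reduced Gröbner basis: {x_1 - 2x_2^2 + 2, x_2^3 - x_2^2 - 2}.

These differ, so the ideals are not equal.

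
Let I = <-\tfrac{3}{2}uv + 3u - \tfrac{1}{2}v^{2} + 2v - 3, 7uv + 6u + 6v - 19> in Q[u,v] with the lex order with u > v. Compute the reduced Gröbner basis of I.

G = {u - \tfrac{7}{60}v^{2} + \tfrac{23}{30}v - \tfrac{33}{20}, v^{3} - \tfrac{40}{7}v^{2} + \tfrac{111}{7}v - \tfrac{78}{7}}

f_1 = -\tfrac{3}{2}uv + 3u - \tfrac{1}{2}v^{2} + 2v - 3, LT = uv.
f_2 = 7uv + 6u + 6v - 19, LT = uv.

S(f_1,f_2): lcm = uv. S = -\tfrac{20}{7}u + \tfrac{1}{3}v^{2} - \tfrac{46}{21}v + \tfrac{33}{7}.
  leading term u: no divisor's leading term divides it; move -\tfrac{20}{7}u to the remainder.
  leading term v^{2}: no divisor's leading term divides it; move \tfrac{1}{3}v^{2} to the remainder.
  leading term v: no divisor's leading term divides it; move -\tfrac{46}{21}v to the remainder.
  leading term 1: no divisor's leading term divides it; move \tfrac{33}{7} to the remainder.
  remainder -\tfrac{20}{7}u + \tfrac{1}{3}v^{2} - \tfrac{46}{21}v + \tfrac{33}{7} ≠ 0; add g_3 = -\tfrac{20}{7}u + \tfrac{1}{3}v^{2} - \tfrac{46}{21}v + \tfrac{33}{7} to the basis.

S(f_1,g_3): lcm = uv. S = -2u + \tfrac{7}{60}v^{3} - \tfrac{13}{30}v^{2} + \tfrac{19}{60}v + 2.
  leading term u: subtract (\tfrac{7}{10})·g_3 from -2u + \tfrac{7}{60}v^{3} - \tfrac{13}{30}v^{2} + \tfrac{19}{60}v + 2 → \tfrac{7}{60}v^{3} - \tfrac{2}{3}v^{2} + \tfrac{37}{20}v - \tfrac{13}{10}
  leading term v^{3}: no divisor's leading term divides it; move \tfrac{7}{60}v^{3} to the remainder.
  leading term v^{2}: no divisor's leading term divides it; move -\tfrac{2}{3}v^{2} to the remainder.
  leading term v: no divisor's leading term divides it; move \tfrac{37}{20}v to the remainder.
  leading term 1: no divisor's leading term divides it; move -\tfrac{13}{10} to the remainder.
  remainder \tfrac{7}{60}v^{3} - \tfrac{2}{3}v^{2} + \tfrac{37}{20}v - \tfrac{13}{10} ≠ 0; add g_4 = \tfrac{7}{60}v^{3} - \tfrac{2}{3}v^{2} + \tfrac{37}{20}v - \tfrac{13}{10} to the basis.

The other S-polynomials (S(f_2,g_3), S(f_1,g_4), S(f_2,g_4), S(g_3,g_4)) all reduce to 0 modulo the current basis, so we have a Gröbner basis.
Inter-reduce: drop elements whose leading term is divisible by another's, tail-reduce, and make monic.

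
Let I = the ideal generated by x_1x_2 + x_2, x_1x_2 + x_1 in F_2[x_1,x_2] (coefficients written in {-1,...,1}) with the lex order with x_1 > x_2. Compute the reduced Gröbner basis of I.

f_1 = x_1x_2 + x_2, LT = x_1x_2.
f_2 = x_1x_2 + x_1, LT = x_1x_2.

S(f_1,f_2): lcm = x_1x_2. S = x_1 + x_2.
  reduce S modulo (f_1, f_2):
  remainder x_1 + x_2 ≠ 0; add g_3 = x_1 + x_2 to the basis.

S(f_1,g_3): lcm = x_1x_2. S = x_2^{2} + x_2.
  reduce S modulo (f_1, f_2, g_3):
  remainder x_2^{2} + x_2 ≠ 0; add g_4 = x_2^{2} + x_2 to the basis.

The other S-polynomials (S(f_2,g_3), S(f_1,g_4), S(f_2,g_4), S(g_3,g_4)) all reduce to 0 modulo the current basis, so we have a Gröbner basis.
Inter-reduce: drop elements whose leading term is divisible by another's, tail-reduce, and make monic.

G = {x_1 + x_2, x_2^{2} + x_2}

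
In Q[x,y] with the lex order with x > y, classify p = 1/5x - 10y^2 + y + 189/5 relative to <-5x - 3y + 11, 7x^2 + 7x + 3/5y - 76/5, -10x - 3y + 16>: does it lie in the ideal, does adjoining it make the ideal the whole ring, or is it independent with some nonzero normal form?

First compute the reduced Gröbner basis of I by Buchberger's algorithm.
f_1 = -5x - 3y + 11, LT = x.
f_2 = 7x^2 + 7x + 3/5y - 76/5, LT = x^2.
f_3 = -10x - 3y + 16, LT = x.

S(f_1,f_2): lcm = x^2. S = 3/5xy - 16/5x - 3/35y + 76/35.
  reduce S modulo (f_1, f_2, f_3):
  remainder -9/25y^2 + 552/175y - 852/175 ≠ 0; add h_4 = -9/25y^2 + 552/175y - 852/175 to the basis.

S(f_1,f_3): lcm = x. S = 3/10y - 3/5.
  reduce S modulo (f_1, f_2, f_3, h_4):
  remainder 3/10y - 3/5 ≠ 0; add h_5 = 3/10y - 3/5 to the basis.

The other S-polynomials (S(f_2,f_3), S(f_1,h_4), S(f_2,h_4), S(f_3,h_4), S(f_1,h_5), S(f_2,h_5), S(f_3,h_5), S(h_4,h_5)) all reduce to 0 modulo the current basis, so we have a Gröbner basis.
Inter-reduce: drop elements whose leading term is divisible by another's, tail-reduce, and make monic.
Reduced Gröbner basis: {x - 1, y - 2}.
Label its elements g_1 = x - 1, g_2 = y - 2.

Reduce p = 1/5x - 10y^2 + y + 189/5 modulo G:
  leading term x: subtract (1/5)·g_1 from 1/5x - 10y^2 + y + 189/5 → -10y^2 + y + 38
  leading term y^2: subtract (-10y)·g_2 from -10y^2 + y + 38 → -19y + 38
  leading term y: subtract (-19)·g_2 from -19y + 38 → 0
  normal form = 0.
Since the normal form is 0, p ∈ I.

1/5x - 10y^2 + y + 189/5 lies in I (it reduces to 0).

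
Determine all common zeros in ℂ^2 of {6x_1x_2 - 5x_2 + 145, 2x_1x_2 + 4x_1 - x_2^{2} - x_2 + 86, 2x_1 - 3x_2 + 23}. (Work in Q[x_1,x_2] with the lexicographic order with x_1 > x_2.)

{(-4, 5)}

Compute a lex Gröbner basis by Buchberger's algorithm.
f_1 = 6x_1x_2 - 5x_2 + 145, LT = x_1x_2.
f_2 = 2x_1x_2 + 4x_1 - x_2^{2} - x_2 + 86, LT = x_1x_2.
f_3 = 2x_1 - 3x_2 + 23, LT = x_1.

S(f_1,f_2): lcm = x_1x_2. S = -2x_1 + \tfrac{1}{2}x_2^{2} - \tfrac{1}{3}x_2 - \tfrac{113}{6}.
  reduce S modulo (f_1, f_2, f_3):
  remainder \tfrac{1}{2}x_2^{2} - \tfrac{10}{3}x_2 + \tfrac{25}{6} ≠ 0; add h_4 = \tfrac{1}{2}x_2^{2} - \tfrac{10}{3}x_2 + \tfrac{25}{6} to the basis.

S(f_1,f_3): lcm = x_1x_2. S = \tfrac{3}{2}x_2^{2} - \tfrac{37}{3}x_2 + \tfrac{145}{6}.
  reduce S modulo (f_1, f_2, f_3, h_4):
  remainder -\tfrac{7}{3}x_2 + \tfrac{35}{3} ≠ 0; add h_5 = -\tfrac{7}{3}x_2 + \tfrac{35}{3} to the basis.

The other S-polynomials (S(f_2,f_3), S(f_1,h_4), S(f_2,h_4), S(f_3,h_4), S(f_1,h_5), S(f_2,h_5), S(f_3,h_5), S(h_4,h_5)) all reduce to 0 modulo the current basis, so we have a Gröbner basis.
Inter-reduce: drop elements whose leading term is divisible by another's, tail-reduce, and make monic.
Reduced Gröbner basis: {x_1 + 4, x_2 - 5}.

Elimination: the polynomial x_2 - 5 lies in the elimination ideal for x_2, so x_2 ∈ {5}. For each such x_2, the remaining basis elements (now univariate) give the rest of the solution.
  x_2 = 5: the earlier basis element becomes x_1 + 4 = 0, giving x_1 = -4 — point (-4, 5).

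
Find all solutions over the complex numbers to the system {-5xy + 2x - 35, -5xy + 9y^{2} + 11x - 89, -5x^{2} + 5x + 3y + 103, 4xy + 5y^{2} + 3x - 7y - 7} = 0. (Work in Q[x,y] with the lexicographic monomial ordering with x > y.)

Compute a lex Gröbner basis by Buchberger's algorithm.
f_1 = -5xy + 2x - 35, LT = xy.
f_2 = -5xy + 11x + 9y^{2} - 89, LT = xy.
f_3 = -5x^{2} + 5x + 3y + 103, LT = x^{2}.
f_4 = 4xy + 3x + 5y^{2} - 7y - 7, LT = xy.

S(f_1,f_2): lcm = xy. S = \tfrac{9}{5}x + \tfrac{9}{5}y^{2} - \tfrac{54}{5}.
  leading term x: no divisor's leading term divides it; move \tfrac{9}{5}x to the remainder.
  leading term y^{2}: no divisor's leading term divides it; move \tfrac{9}{5}y^{2} to the remainder.
  leading term 1: no divisor's leading term divides it; move -\tfrac{54}{5} to the remainder.
  remainder \tfrac{9}{5}x + \tfrac{9}{5}y^{2} - \tfrac{54}{5} ≠ 0; add h_5 = \tfrac{9}{5}x + \tfrac{9}{5}y^{2} - \tfrac{54}{5} to the basis.

S(f_1,f_3): lcm = x^{2}y. S = -\tfrac{2}{5}x^{2} + xy + 7x + \tfrac{3}{5}y^{2} + \tfrac{103}{5}y.
  leading term x^{2}: subtract (\tfrac{2}{25})·f_3 from -\tfrac{2}{5}x^{2} + xy + 7x + \tfrac{3}{5}y^{2} + \tfrac{103}{5}y → xy + \tfrac{33}{5}x + \tfrac{3}{5}y^{2} + \tfrac{509}{25}y - \tfrac{206}{25}
  leading term xy: subtract (-\tfrac{1}{5})·f_1 from xy + \tfrac{33}{5}x + \tfrac{3}{5}y^{2} + \tfrac{509}{25}y - \tfrac{206}{25} → 7x + \tfrac{3}{5}y^{2} + \tfrac{509}{25}y - \tfrac{381}{25}
  leading term x: subtract (\tfrac{35}{9})·h_5 from 7x + \tfrac{3}{5}y^{2} + \tfrac{509}{25}y - \tfrac{381}{25} → -\tfrac{32}{5}y^{2} + \tfrac{509}{25}y + \tfrac{669}{25}
  leading term y^{2}: no divisor's leading term divides it; move -\tfrac{32}{5}y^{2} to the remainder.
  leading term y: no divisor's leading term divides it; move \tfrac{509}{25}y to the remainder.
  leading term 1: no divisor's leading term divides it; move \tfrac{669}{25} to the remainder.
  remainder -\tfrac{32}{5}y^{2} + \tfrac{509}{25}y + \tfrac{669}{25} ≠ 0; add h_6 = -\tfrac{32}{5}y^{2} + \tfrac{509}{25}y + \tfrac{669}{25} to the basis.

S(f_1,f_4): lcm = xy. S = -\tfrac{23}{20}x - \tfrac{5}{4}y^{2} + \tfrac{7}{4}y + \tfrac{35}{4}.
  leading term x: subtract (-\tfrac{23}{36})·h_5 from -\tfrac{23}{20}x - \tfrac{5}{4}y^{2} + \tfrac{7}{4}y + \tfrac{35}{4} → -\tfrac{1}{10}y^{2} + \tfrac{7}{4}y + \tfrac{37}{20}
  leading term y^{2}: subtract (\tfrac{1}{64})·h_6 from -\tfrac{1}{10}y^{2} + \tfrac{7}{4}y + \tfrac{37}{20} → \tfrac{2291}{1600}y + \tfrac{2291}{1600}
  leading term y: no divisor's leading term divides it; move \tfrac{2291}{1600}y to the remainder.
  leading term 1: no divisor's leading term divides it; move \tfrac{2291}{1600} to the remainder.
  remainder \tfrac{2291}{1600}y + \tfrac{2291}{1600} ≠ 0; add h_7 = \tfrac{2291}{1600}y + \tfrac{2291}{1600} to the basis.

The other S-polynomials (S(f_2,f_3), S(f_2,f_4), S(f_3,f_4), S(f_1,h_5), S(f_2,h_5), S(f_3,h_5), S(f_4,h_5), S(f_1,h_6), S(f_2,h_6), S(f_3,h_6), S(f_4,h_6), S(h_5,h_6), S(f_1,h_7), S(f_2,h_7), S(f_3,h_7), S(f_4,h_7), S(h_5,h_7), S(h_6,h_7)) all reduce to 0 modulo the current basis, so we have a Gröbner basis.
Inter-reduce: drop elements whose leading term is divisible by another's, tail-reduce, and make monic.
Reduced Gröbner basis: {x - 5, y + 1}.

Elimination: the polynomial y + 1 lies in the elimination ideal for y, so y ∈ {-1}. For each such y, the remaining basis elements (now univariate) give the rest of the solution.
  y = -1: the earlier basis element becomes x - 5 = 0, giving x = 5 — point (5, -1).

{(5, -1)}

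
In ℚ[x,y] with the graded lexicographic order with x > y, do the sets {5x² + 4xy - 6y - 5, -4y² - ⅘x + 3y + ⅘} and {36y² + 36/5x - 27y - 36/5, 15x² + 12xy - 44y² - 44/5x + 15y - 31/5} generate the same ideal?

Two ideals are equal iff their reduced Gröbner bases coincide (the reduced basis is unique for a fixed ordering).
Buchberger on the first generating set:
f_1 = 5x² + 4xy - 6y - 5, LT = x².
f_2 = -4y² - ⅘x + 3y + ⅘, LT = y².

The S-polynomials (S(f_1,f_2)) all reduce to 0 modulo the current basis, so we have a Gröbner basis.
Inter-reduce: drop elements whose leading term is divisible by another's, tail-reduce, and make monic.
Reduced Gröbner basis: {x² + ⅘xy - 6/5y - 1, y² + ⅕x - ¾y - ⅕}.

Buchberger on the second generating set:
h_1 = 36y² + 36/5x - 27y - 36/5, LT = y².
h_2 = 15x² + 12xy - 44y² - 44/5x + 15y - 31/5, LT = x².

The S-polynomials (S(h_1,h_2)) all reduce to 0 modulo the current basis, so we have a Gröbner basis.
Inter-reduce: drop elements whose leading term is divisible by another's, tail-reduce, and make monic.
Reduced Gröbner basis: {x² + ⅘xy - 6/5y - 1, y² + ⅕x - ¾y - ⅕}.

These coincide, so the ideals are equal.
The choice of monomial ordering does not affect the verdict — as long as both bases are computed under the same ordering, their equality decides ideal equality.

Yes, the ideals are equal.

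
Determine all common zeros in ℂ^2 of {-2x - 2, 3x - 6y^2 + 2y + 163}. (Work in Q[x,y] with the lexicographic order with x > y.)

{(-1, -5), (-1, 16/3)}

Compute a lex Gröbner basis by Buchberger's algorithm.
f_1 = -2x - 2, LT = x.
f_2 = 3x - 6y^2 + 2y + 163, LT = x.

S(f_1,f_2): lcm = x. S = 2y^2 - 2/3y - 160/3.
  leading term y^2: no divisor's leading term divides it; move 2y^2 to the remainder.
  leading term y: no divisor's leading term divides it; move -2/3y to the remainder.
  leading term 1: no divisor's leading term divides it; move -160/3 to the remainder.
  remainder 2y^2 - 2/3y - 160/3 ≠ 0; add h_3 = 2y^2 - 2/3y - 160/3 to the basis.

The other S-polynomials (S(f_1,h_3), S(f_2,h_3)) all reduce to 0 modulo the current basis, so we have a Gröbner basis.
Inter-reduce: drop elements whose leading term is divisible by another's, tail-reduce, and make monic.
Reduced Gröbner basis: {x + 1, y^2 - 1/3y - 80/3}.

A lex Gröbner basis eliminates variables successively. Here y^2 - 1/3y - 80/3 depends only on y, with roots {-5, 16/3}; lifting each root through the earlier basis elements recovers the full solutions.
  y = -5: the earlier basis element becomes x + 1 = 0, giving x = -1 — point (-1, -5).
  y = 16/3: the earlier basis element becomes x + 1 = 0, giving x = -1 — point (-1, 16/3).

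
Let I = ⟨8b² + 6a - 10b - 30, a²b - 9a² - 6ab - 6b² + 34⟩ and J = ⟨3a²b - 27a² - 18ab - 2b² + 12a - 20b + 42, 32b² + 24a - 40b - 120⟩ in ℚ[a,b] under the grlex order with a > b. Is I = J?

Since reduced Gröbner bases are canonical representatives of ideals under a given ordering, it suffices to compute and compare them.
Buchberger on the first generating set:
f_1 = 8b² + 6a - 10b - 30, LT = b².
f_2 = a²b - 9a² - 6ab - 6b² + 34, LT = a²b.

S(f_1,f_2): lcm = a²b². S = ¾a³ + 31/4a²b + 6ab² + 6b³ - 15/4a² - 34b.
  leading term a³: no divisor's leading term divides it; move ¾a³ to the remainder.
  leading term a²b: subtract (31/4)·f_2 from 31/4a²b + 6ab² + 6b³ - 15/4a² - 34b → 6ab² + 6b³ + 66a² + 93/2ab + 93/2b² - 34b - 527/2
  leading term ab²: subtract (¾a)·f_1 from 6ab² + 6b³ + 66a² + 93/2ab + 93/2b² - 34b - 527/2 → 6b³ + 123/2a² + 54ab + 93/2b² + 45/2a - 34b - 527/2
  leading term b³: subtract (¾b)·f_1 from 6b³ + 123/2a² + 54ab + 93/2b² + 45/2a - 34b - 527/2 → 123/2a² + 99/2ab + 54b² + 45/2a - 23/2b - 527/2
  leading term a²: no divisor's leading term divides it; move 123/2a² to the remainder.
  leading term ab: no divisor's leading term divides it; move 99/2ab to the remainder.
  leading term b²: subtract (27/4)·f_1 from 54b² + 45/2a - 23/2b - 527/2 → -18a + 56b - 61
  leading term a: no divisor's leading term divides it; move -18a to the remainder.
  leading term b: no divisor's leading term divides it; move 56b to the remainder.
  leading term 1: no divisor's leading term divides it; move -61 to the remainder.
  remainder ¾a³ + 123/2a² + 99/2ab - 18a + 56b - 61 ≠ 0; add g_3 = ¾a³ + 123/2a² + 99/2ab - 18a + 56b - 61 to the basis.

The other S-polynomials (S(f_1,g_3), S(f_2,g_3)) all reduce to 0 modulo the current basis, so we have a Gröbner basis.
Inter-reduce: drop elements whose leading term is divisible by another's, tail-reduce, and make monic.
Reduced Gröbner basis: {a³ + 82a² + 66ab - 24a + 224/3b - 244/3, a²b - 9a² - 6ab + 9/2a - 15/2b + 23/2, b² + ¾a - 5/4b - 15/4}.

Buchberger on the second generating set:
h_1 = 3a²b - 27a² - 18ab - 2b² + 12a - 20b + 42, LT = a²b.
h_2 = 32b² + 24a - 40b - 120, LT = b².

S(h_1,h_2): lcm = a²b². S = -¾a³ - 31/4a²b - 6ab² - ⅔b³ + 15/4a² + 4ab - 20/3b² + 14b.
  leading term a³: no divisor's leading term divides it; move -¾a³ to the remainder.
  leading term a²b: subtract (-31/12)·h_1 from -31/4a²b - 6ab² - ⅔b³ + 15/4a² + 4ab - 20/3b² + 14b → -6ab² - ⅔b³ - 66a² - 85/2ab - 71/6b² + 31a - 113/3b + 217/2
  leading term ab²: subtract (-3/16a)·h_2 from -6ab² - ⅔b³ - 66a² - 85/2ab - 71/6b² + 31a - 113/3b + 217/2 → -⅔b³ - 123/2a² - 50ab - 71/6b² + 17/2a - 113/3b + 217/2
  leading term b³: subtract (-1/48b)·h_2 from -⅔b³ - 123/2a² - 50ab - 71/6b² + 17/2a - 113/3b + 217/2 → -123/2a² - 99/2ab - 38/3b² + 17/2a - 241/6b + 217/2
  leading term a²: no divisor's leading term divides it; move -123/2a² to the remainder.
  leading term ab: no divisor's leading term divides it; move -99/2ab to the remainder.
  leading term b²: subtract (-19/48)·h_2 from -38/3b² + 17/2a - 241/6b + 217/2 → 18a - 56b + 61
  leading term a: no divisor's leading term divides it; move 18a to the remainder.
  leading term b: no divisor's leading term divides it; move -56b to the remainder.
  leading term 1: no divisor's leading term divides it; move 61 to the remainder.
  remainder -¾a³ - 123/2a² - 99/2ab + 18a - 56b + 61 ≠ 0; add k_3 = -¾a³ - 123/2a² - 99/2ab + 18a - 56b + 61 to the basis.

The other S-polynomials (S(h_1,k_3), S(h_2,k_3)) all reduce to 0 modulo the current basis, so we have a Gröbner basis.
Inter-reduce: drop elements whose leading term is divisible by another's, tail-reduce, and make monic.
Reduced Gröbner basis: {a³ + 82a² + 66ab - 24a + 224/3b - 244/3, a²b - 9a² - 6ab + 9/2a - 15/2b + 23/2, b² + ¾a - 5/4b - 15/4}.

These coincide, so the ideals are equal.

Yes, the ideals are equal.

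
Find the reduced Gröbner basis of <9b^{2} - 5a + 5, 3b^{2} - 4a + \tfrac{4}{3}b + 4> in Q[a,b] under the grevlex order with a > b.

G = {b^{2} - \tfrac{20}{63}b, a - \tfrac{4}{7}b - 1}

The reduced Gröbner basis is the canonical form of the ideal for this ordering.

f_1 = 9b^{2} - 5a + 5, LT = b^{2}.
f_2 = 3b^{2} - 4a + \tfrac{4}{3}b + 4, LT = b^{2}.

S(f_1,f_2): lcm = b^{2}. S = \tfrac{7}{9}a - \tfrac{4}{9}b - \tfrac{7}{9}.
  leading term a: no divisor's leading term divides it; move \tfrac{7}{9}a to the remainder.
  leading term b: no divisor's leading term divides it; move -\tfrac{4}{9}b to the remainder.
  leading term 1: no divisor's leading term divides it; move -\tfrac{7}{9} to the remainder.
  remainder \tfrac{7}{9}a - \tfrac{4}{9}b - \tfrac{7}{9} ≠ 0; add g_3 = \tfrac{7}{9}a - \tfrac{4}{9}b - \tfrac{7}{9} to the basis.

S(f_1,g_3): leading monomials are coprime, so the S-polynomial reduces to 0 (Buchberger's first criterion).
S(f_2,g_3): leading monomials are coprime, so the S-polynomial reduces to 0 (Buchberger's first criterion).
Every S-polynomial of the final basis reduces to 0, so we have a Gröbner basis.
Inter-reduce: drop elements whose leading term is divisible by another's, tail-reduce, and make monic.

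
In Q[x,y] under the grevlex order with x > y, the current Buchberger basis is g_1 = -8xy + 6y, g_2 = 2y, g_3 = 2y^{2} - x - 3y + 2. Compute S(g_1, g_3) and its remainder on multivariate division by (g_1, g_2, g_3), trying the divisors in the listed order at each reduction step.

S(g_1, g_3) = \tfrac{1}{2}x^{2} + \tfrac{3}{2}xy - \tfrac{3}{4}y^{2} - x; remainder on division = \tfrac{1}{2}x^{2} - x.

lcm(LM(g_1), LM(g_3)) = xy^{2}.
S = (lcm/LT(g_1))·g_1 − (lcm/LT(g_3))·g_3 = \tfrac{1}{2}x^{2} + \tfrac{3}{2}xy - \tfrac{3}{4}y^{2} - x.
Reduce S modulo (g_1, g_2, g_3) in that order:
  leading term x^{2}: no divisor's leading term divides it; move \tfrac{1}{2}x^{2} to the remainder.
  leading term xy: subtract (-\tfrac{3}{16})·g_1 from \tfrac{3}{2}xy - \tfrac{3}{4}y^{2} - x → -\tfrac{3}{4}y^{2} - x + \tfrac{9}{8}y
  leading term y^{2}: subtract (-\tfrac{3}{8}y)·g_2 from -\tfrac{3}{4}y^{2} - x + \tfrac{9}{8}y → -x + \tfrac{9}{8}y
  leading term x: no divisor's leading term divides it; move -x to the remainder.
  leading term y: subtract (\tfrac{9}{16})·g_2 from \tfrac{9}{8}y → 0
The remainder \tfrac{1}{2}x^{2} - x is nonzero, so it would be added as the next basis element.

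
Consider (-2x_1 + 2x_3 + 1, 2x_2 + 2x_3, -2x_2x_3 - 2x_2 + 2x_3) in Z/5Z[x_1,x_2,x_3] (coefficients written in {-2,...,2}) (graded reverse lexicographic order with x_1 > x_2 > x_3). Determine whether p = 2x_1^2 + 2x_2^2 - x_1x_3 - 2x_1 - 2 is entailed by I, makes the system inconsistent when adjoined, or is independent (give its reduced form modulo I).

2x_1^2 + 2x_2^2 - x_1x_3 - 2x_1 - 2 is independent of I; its normal form modulo I is x_3.

First compute the reduced Gröbner basis of I by Buchberger's algorithm.
f_1 = -2x_1 + 2x_3 + 1, LT = x_1.
f_2 = 2x_2 + 2x_3, LT = x_2.
f_3 = -2x_2x_3 - 2x_2 + 2x_3, LT = x_2x_3.

S(f_1,f_2): leading monomials are coprime, so the S-polynomial reduces to 0 (Buchberger's first criterion).
S(f_1,f_3): leading monomials are coprime, so the S-polynomial reduces to 0 (Buchberger's first criterion).
S(f_2,f_3): lcm = x_2x_3. S = x_3^2 - x_2 + x_3.
  leading term x_3^2: no divisor's leading term divides it; move x_3^2 to the remainder.
  leading term x_2: subtract (2)·f_2 from -x_2 + x_3 → 2x_3
  leading term x_3: no divisor's leading term divides it; move 2x_3 to the remainder.
  remainder x_3^2 + 2x_3 ≠ 0; add h_4 = x_3^2 + 2x_3 to the basis.

S(f_1,h_4): leading monomials are coprime, so the S-polynomial reduces to 0 (Buchberger's first criterion).
S(f_2,h_4): leading monomials are coprime, so the S-polynomial reduces to 0 (Buchberger's first criterion).
S(f_3,h_4): lcm = x_2x_3^2. S = -x_2x_3 - x_3^2.
  leading term x_2x_3: subtract (2x_3)·f_2 from -x_2x_3 - x_3^2 → 0
  remainder 0.

Every S-polynomial of the final basis reduces to 0, so we have a Gröbner basis.
Inter-reduce: drop elements whose leading term is divisible by another's, tail-reduce, and make monic.
Reduced Gröbner basis: {x_3^2 + 2x_3, x_1 - x_3 + 2, x_2 + x_3}.
Label its elements g_1 = x_3^2 + 2x_3, g_2 = x_1 - x_3 + 2, g_3 = x_2 + x_3.

Reduce p = 2x_1^2 + 2x_2^2 - x_1x_3 - 2x_1 - 2 modulo G:
  leading term x_1^2: subtract (2x_1)·g_2 from 2x_1^2 + 2x_2^2 - x_1x_3 - 2x_1 - 2 → 2x_2^2 + x_1x_3 - x_1 - 2
  leading term x_2^2: subtract (2x_2)·g_3 from 2x_2^2 + x_1x_3 - x_1 - 2 → x_1x_3 - 2x_2x_3 - x_1 - 2
  leading term x_1x_3: subtract (x_3)·g_2 from x_1x_3 - 2x_2x_3 - x_1 - 2 → -2x_2x_3 + x_3^2 - x_1 - 2x_3 - 2
  leading term x_2x_3: subtract (-2x_3)·g_3 from -2x_2x_3 + x_3^2 - x_1 - 2x_3 - 2 → -2x_3^2 - x_1 - 2x_3 - 2
  leading term x_3^2: subtract (-2)·g_1 from -2x_3^2 - x_1 - 2x_3 - 2 → -x_1 + 2x_3 - 2
  leading term x_1: subtract (-1)·g_2 from -x_1 + 2x_3 - 2 → x_3
  leading term x_3: no divisor's leading term divides it; move x_3 to the remainder.
  normal form = x_3.
The normal form is nonzero, so p ∉ I. Since p minus its normal form lies in I, I + (p) = I + (r) where r = x_3; decide whether this ideal is the whole ring.
Run Buchberger on G together with r (pairs among the g_i already reduce to 0 since G is a Gröbner basis):
g_1 = x_3^2 + 2x_3, LT = x_3^2.
g_2 = x_1 - x_3 + 2, LT = x_1.
g_3 = x_2 + x_3, LT = x_2.
r = x_3, LT = x_3.

S(g_1,g_2): leading monomials are coprime, so the S-polynomial reduces to 0 (Buchberger's first criterion).
S(g_1,g_3): leading monomials are coprime, so the S-polynomial reduces to 0 (Buchberger's first criterion).
S(g_1,r): lcm = x_3^2. S = 2x_3.
  leading term x_3: subtract (2)·r from 2x_3 → 0
  remainder 0.

S(g_2,g_3): leading monomials are coprime, so the S-polynomial reduces to 0 (Buchberger's first criterion).
S(g_2,r): leading monomials are coprime, so the S-polynomial reduces to 0 (Buchberger's first criterion).
S(g_3,r): leading monomials are coprime, so the S-polynomial reduces to 0 (Buchberger's first criterion).
Every S-polynomial of the final basis reduces to 0, so we have a Gröbner basis.
Inter-reduce: drop elements whose leading term is divisible by another's, tail-reduce, and make monic.
Reduced Gröbner basis: {x_1 + 2, x_2, x_3}.
The reduced Gröbner basis of I + (p) is {x_1 + 2, x_2, x_3} ≠ {1}, a proper ideal, so the enlarged system stays consistent: p is independent of I, with normal form x_3.

The remainder on division by a Gröbner basis is unique — it is the normal form.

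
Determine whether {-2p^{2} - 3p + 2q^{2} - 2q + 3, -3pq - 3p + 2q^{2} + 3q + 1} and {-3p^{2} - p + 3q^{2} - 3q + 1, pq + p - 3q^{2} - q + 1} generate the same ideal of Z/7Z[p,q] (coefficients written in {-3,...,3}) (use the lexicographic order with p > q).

Since reduced Gröbner bases are canonical representatives of ideals under a given ordering, it suffices to compute and compare them.
Buchberger on the first generating set:
f_1 = -2p^{2} - 3p + 2q^{2} - 2q + 3, LT = p^{2}.
f_2 = -3pq - 3p + 2q^{2} + 3q + 1, LT = pq.

S(f_1,f_2): lcm = p^{2}q. S = -p^{2} + 3pq^{2} - pq - 2p - q^{3} + q^{2} + 2q.
  leading term p^{2}: subtract (-3)·f_1 from -p^{2} + 3pq^{2} - pq - 2p - q^{3} + q^{2} + 2q → 3pq^{2} - pq + 3p - q^{3} + 3q + 2
  leading term pq^{2}: subtract (-q)·f_2 from 3pq^{2} - pq + 3p - q^{3} + 3q + 2 → 3pq + 3p + q^{3} + 3q^{2} - 3q + 2
  leading term pq: subtract (-1)·f_2 from 3pq + 3p + q^{3} + 3q^{2} - 3q + 2 → q^{3} - 2q^{2} + 3
  leading term q^{3}: no divisor's leading term divides it; move q^{3} to the remainder.
  leading term q^{2}: no divisor's leading term divides it; move -2q^{2} to the remainder.
  leading term 1: no divisor's leading term divides it; move 3 to the remainder.
  remainder q^{3} - 2q^{2} + 3 ≠ 0; add g_3 = q^{3} - 2q^{2} + 3 to the basis.

The other S-polynomials (S(f_1,g_3), S(f_2,g_3)) all reduce to 0 modulo the current basis, so we have a Gröbner basis.
Inter-reduce: drop elements whose leading term is divisible by another's, tail-reduce, and make monic.
Reduced Gröbner basis: {p^{2} - 2p - q^{2} + q + 2, pq + p - 3q^{2} - q + 2, q^{3} - 2q^{2} + 3}.

Buchberger on the second generating set:
h_1 = -3p^{2} - p + 3q^{2} - 3q + 1, LT = p^{2}.
h_2 = pq + p - 3q^{2} - q + 1, LT = pq.

S(h_1,h_2): lcm = p^{2}q. S = -p^{2} + 3pq^{2} - pq - p - q^{3} + q^{2} + 2q.
  leading term p^{2}: subtract (-2)·h_1 from -p^{2} + 3pq^{2} - pq - p - q^{3} + q^{2} + 2q → 3pq^{2} - pq - 3p - q^{3} + 3q + 2
  leading term pq^{2}: subtract (3q)·h_2 from 3pq^{2} - pq - 3p - q^{3} + 3q + 2 → 3pq - 3p + q^{3} + 3q^{2} + 2
  leading term pq: subtract (3)·h_2 from 3pq - 3p + q^{3} + 3q^{2} + 2 → p + q^{3} - 2q^{2} + 3q - 1
  leading term p: no divisor's leading term divides it; move p to the remainder.
  leading term q^{3}: no divisor's leading term divides it; move q^{3} to the remainder.
  leading term q^{2}: no divisor's leading term divides it; move -2q^{2} to the remainder.
  leading term q: no divisor's leading term divides it; move 3q to the remainder.
  leading term 1: no divisor's leading term divides it; move -1 to the remainder.
  remainder p + q^{3} - 2q^{2} + 3q - 1 ≠ 0; add k_3 = p + q^{3} - 2q^{2} + 3q - 1 to the basis.

S(h_1,k_3): lcm = p^{2}. S = -pq^{3} + 2pq^{2} - 3pq - p - q^{2} + q + 2.
  leading term pq^{3}: subtract (-q^{2})·h_2 from -pq^{3} + 2pq^{2} - 3pq - p - q^{2} + q + 2 → 3pq^{2} - 3pq - p - 3q^{4} - q^{3} + q + 2
  leading term pq^{2}: subtract (3q)·h_2 from 3pq^{2} - 3pq - p - 3q^{4} - q^{3} + q + 2 → pq - p - 3q^{4} + q^{3} + 3q^{2} - 2q + 2
  leading term pq: subtract (1)·h_2 from pq - p - 3q^{4} + q^{3} + 3q^{2} - 2q + 2 → -2p - 3q^{4} + q^{3} - q^{2} - q + 1
  leading term p: subtract (-2)·k_3 from -2p - 3q^{4} + q^{3} - q^{2} - q + 1 → -3q^{4} + 3q^{3} + 2q^{2} - 2q - 1
  leading term q^{4}: no divisor's leading term divides it; move -3q^{4} to the remainder.
  leading term q^{3}: no divisor's leading term divides it; move 3q^{3} to the remainder.
  leading term q^{2}: no divisor's leading term divides it; move 2q^{2} to the remainder.
  leading term q: no divisor's leading term divides it; move -2q to the remainder.
  leading term 1: no divisor's leading term divides it; move -1 to the remainder.
  remainder -3q^{4} + 3q^{3} + 2q^{2} - 2q - 1 ≠ 0; add k_4 = -3q^{4} + 3q^{3} + 2q^{2} - 2q - 1 to the basis.

The other S-polynomials (S(h_2,k_3), S(h_1,k_4), S(h_2,k_4), S(k_3,k_4)) all reduce to 0 modulo the current basis, so we have a Gröbner basis.
Inter-reduce: drop elements whose leading term is divisible by another's, tail-reduce, and make monic.
Reduced Gröbner basis: {p + q^{3} - 2q^{2} + 3q - 1, q^{4} - q^{3} - 3q^{2} + 3q - 2}.

Since the reduced bases disagree, the two ideals are not the same.

No, the ideals differ.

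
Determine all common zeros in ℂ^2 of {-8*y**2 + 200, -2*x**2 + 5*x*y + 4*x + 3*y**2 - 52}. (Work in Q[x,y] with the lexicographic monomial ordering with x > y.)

{(-23/2, -5), (1, -5), (29/4 - 5*sqrt(41)/4, 5), (29/4 + 5*sqrt(41)/4, 5)}

Compute a lex Gröbner basis by Buchberger's algorithm.
f_1 = -8*y**2 + 200, LT = y**2.
f_2 = -2*x**2 + 5*x*y + 4*x + 3*y**2 - 52, LT = x**2.

The S-polynomials (S(f_1,f_2)) all reduce to 0 modulo the current basis, so we have a Gröbner basis.
Inter-reduce: drop elements whose leading term is divisible by another's, tail-reduce, and make monic.
Reduced Gröbner basis: {x**2 - 5/2*x*y - 2*x - 23/2, y**2 - 25}.

From the last basis element, y**2 - 25 = 0, so y takes values in {-5, 5}. Each choice, substituted upward through the basis, yields the corresponding point(s) of the solution set.
  y = -5: the earlier basis element becomes x**2 + 21/2*x - 23/2 = 0, giving x = -23/2, 1 — points (-23/2, -5), (1, -5).
  y = 5: the earlier basis element becomes x**2 - 29/2*x - 23/2 = 0, giving x = 29/4 - 5*sqrt(41)/4, 29/4 + 5*sqrt(41)/4 — points (29/4 - 5*sqrt(41)/4, 5), (29/4 + 5*sqrt(41)/4, 5).
Zero-dimensionality of the ideal guarantees finitely many solutions over ℂ.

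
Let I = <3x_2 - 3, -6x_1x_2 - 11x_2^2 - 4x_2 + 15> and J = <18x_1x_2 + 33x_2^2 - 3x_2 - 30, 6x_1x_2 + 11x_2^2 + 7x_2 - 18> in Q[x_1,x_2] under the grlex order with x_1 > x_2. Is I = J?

Yes, the ideals are equal.

Since reduced Gröbner bases are canonical representatives of ideals under a given ordering, it suffices to compute and compare them.
Buchberger on the first generating set:
f_1 = 3x_2 - 3, LT = x_2.
f_2 = -6x_1x_2 - 11x_2^2 - 4x_2 + 15, LT = x_1x_2.

S(f_1,f_2): lcm = x_1x_2. S = -11/6x_2^2 - x_1 - 2/3x_2 + 5/2.
  leading term x_2^2: subtract (-11/18x_2)·f_1 from -11/6x_2^2 - x_1 - 2/3x_2 + 5/2 → -x_1 - 5/2x_2 + 5/2
  leading term x_1: no divisor's leading term divides it; move -x_1 to the remainder.
  leading term x_2: subtract (-5/6)·f_1 from -5/2x_2 + 5/2 → 0
  remainder -x_1 ≠ 0; add g_3 = -x_1 to the basis.

S(f_1,g_3): leading monomials are coprime, so the S-polynomial reduces to 0 (Buchberger's first criterion).
S(f_2,g_3): lcm = x_1x_2. S = 11/6x_2^2 + 2/3x_2 - 5/2.
  leading term x_2^2: subtract (11/18x_2)·f_1 from 11/6x_2^2 + 2/3x_2 - 5/2 → 5/2x_2 - 5/2
  leading term x_2: subtract (5/6)·f_1 from 5/2x_2 - 5/2 → 0
  remainder 0.

Every S-polynomial of the final basis reduces to 0, so we have a Gröbner basis.
Inter-reduce: drop elements whose leading term is divisible by another's, tail-reduce, and make monic.
Reduced Gröbner basis: {x_1, x_2 - 1}.

Buchberger on the second generating set:
h_1 = 18x_1x_2 + 33x_2^2 - 3x_2 - 30, LT = x_1x_2.
h_2 = 6x_1x_2 + 11x_2^2 + 7x_2 - 18, LT = x_1x_2.

S(h_1,h_2): lcm = x_1x_2. S = -4/3x_2 + 4/3.
  leading term x_2: no divisor's leading term divides it; move -4/3x_2 to the remainder.
  leading term 1: no divisor's leading term divides it; move 4/3 to the remainder.
  remainder -4/3x_2 + 4/3 ≠ 0; add k_3 = -4/3x_2 + 4/3 to the basis.

S(h_1,k_3): lcm = x_1x_2. S = 11/6x_2^2 + x_1 - 1/6x_2 - 5/3.
  leading term x_2^2: subtract (-11/8x_2)·k_3 from 11/6x_2^2 + x_1 - 1/6x_2 - 5/3 → x_1 + 5/3x_2 - 5/3
  leading term x_1: no divisor's leading term divides it; move x_1 to the remainder.
  leading term x_2: subtract (-5/4)·k_3 from 5/3x_2 - 5/3 → 0
  remainder x_1 ≠ 0; add k_4 = x_1 to the basis.

S(h_2,k_3): lcm = x_1x_2. S = 11/6x_2^2 + x_1 + 7/6x_2 - 3.
  leading term x_2^2: subtract (-11/8x_2)·k_3 from 11/6x_2^2 + x_1 + 7/6x_2 - 3 → x_1 + 3x_2 - 3
  leading term x_1: subtract (1)·k_4 from x_1 + 3x_2 - 3 → 3x_2 - 3
  leading term x_2: subtract (-9/4)·k_3 from 3x_2 - 3 → 0
  remainder 0.

S(h_1,k_4): lcm = x_1x_2. S = 11/6x_2^2 - 1/6x_2 - 5/3.
  leading term x_2^2: subtract (-11/8x_2)·k_3 from 11/6x_2^2 - 1/6x_2 - 5/3 → 5/3x_2 - 5/3
  leading term x_2: subtract (-5/4)·k_3 from 5/3x_2 - 5/3 → 0
  remainder 0.

S(h_2,k_4): lcm = x_1x_2. S = 11/6x_2^2 + 7/6x_2 - 3.
  leading term x_2^2: subtract (-11/8x_2)·k_3 from 11/6x_2^2 + 7/6x_2 - 3 → 3x_2 - 3
  leading term x_2: subtract (-9/4)·k_3 from 3x_2 - 3 → 0
  remainder 0.

S(k_3,k_4): leading monomials are coprime, so the S-polynomial reduces to 0 (Buchberger's first criterion).
Every S-polynomial of the final basis reduces to 0, so we have a Gröbner basis.
Inter-reduce: drop elements whose leading term is divisible by another's, tail-reduce, and make monic.
Reduced Gröbner basis: {x_1, x_2 - 1}.

The two bases agree; hence the ideals are identical.
The same test decides containment: I ⊆ J iff every generator of I reduces to 0 modulo a Gröbner basis of J.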